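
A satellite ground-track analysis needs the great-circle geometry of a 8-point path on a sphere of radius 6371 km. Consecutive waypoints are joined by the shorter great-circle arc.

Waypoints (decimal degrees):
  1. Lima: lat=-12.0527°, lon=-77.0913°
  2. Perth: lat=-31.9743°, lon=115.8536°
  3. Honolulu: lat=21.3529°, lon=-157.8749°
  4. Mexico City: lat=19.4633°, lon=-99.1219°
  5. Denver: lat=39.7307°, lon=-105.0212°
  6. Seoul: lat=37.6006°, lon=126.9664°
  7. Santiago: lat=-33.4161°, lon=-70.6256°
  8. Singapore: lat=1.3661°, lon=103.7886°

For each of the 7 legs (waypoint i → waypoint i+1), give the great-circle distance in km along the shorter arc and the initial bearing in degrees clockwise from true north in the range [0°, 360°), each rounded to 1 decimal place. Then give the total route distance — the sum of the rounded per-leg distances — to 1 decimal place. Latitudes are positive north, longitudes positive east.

Leg 1: dist=14929.2 km, bearing=195.4°
Leg 2: dist=10911.7 km, bearing=69.9°
Leg 3: dist=6090.3 km, bearing=80.7°
Leg 4: dist=2323.2 km, bearing=347.2°
Leg 5: dist=9913.5 km, bearing=321.4°
Leg 6: dist=18359.0 km, bearing=79.0°
Leg 7: dist=16404.0 km, bearing=169.6°
Total: 78930.9 km

Leg 1: φ1=-0.2103593, φ2=-0.5580568, Δφ=-0.3476975, Δλ=3.3675238 rad; a=sin²(Δφ/2)+cosφ1·cosφ2·sin²(Δλ/2)=0.8489646121; c=2·atan2(√a, √(1-a))=2.343298262; dist=6371·c=14929.153 ≈ 14929.2 km; running total=14929.2 km
Leg 1 bearing: y=sinΔλ·cosφ2=-0.19002781, x=cosφ1·sinφ2-sinφ1·cosφ2·cosΔλ=-0.69049564; θ=atan2(y, x)=-164.6128° <0 so +360° → 195.3872° ≈ 195.4°
Leg 2: φ1=-0.5580568, φ2=0.3726784, Δφ=0.9307352, Δλ=-4.7774636 rad; a=sin²(Δφ/2)+cosφ1·cosφ2·sin²(Δλ/2)=0.5707173959; c=2·atan2(√a, √(1-a))=1.712706953; dist=6371·c=10911.656 ≈ 10911.7 km; running total=25840.9 km
Leg 2 bearing: y=sinΔλ·cosφ2=0.92938414, x=cosφ1·sinφ2-sinφ1·cosφ2·cosΔλ=0.34094182; θ=atan2(y, x)=69.8546° ≈ 69.9°
Leg 3: φ1=0.3726784, φ2=0.3396987, Δφ=-0.0329797, Δλ=1.0254333 rad; a=sin²(Δφ/2)+cosφ1·cosφ2·sin²(Δλ/2)=0.2115821460; c=2·atan2(√a, √(1-a))=0.955946684; dist=6371·c=6090.336 ≈ 6090.3 km; running total=31931.2 km
Leg 3 bearing: y=sinΔλ·cosφ2=0.80608364, x=cosφ1·sinφ2-sinφ1·cosφ2·cosΔλ=0.13224876; θ=atan2(y, x)=80.6829° ≈ 80.7°
Leg 4: φ1=0.3396987, φ2=0.6934315, Δφ=0.3537329, Δλ=-0.1029622 rad; a=sin²(Δφ/2)+cosφ1·cosφ2·sin²(Δλ/2)=0.0328769729; c=2·atan2(√a, √(1-a))=0.364657240; dist=6371·c=2323.231 ≈ 2323.2 km; running total=34254.4 km
Leg 4 bearing: y=sinΔλ·cosφ2=-0.07904399, x=cosφ1·sinφ2-sinφ1·cosφ2·cosΔλ=0.34775905; θ=atan2(y, x)=-12.8055° <0 so +360° → 347.1945° ≈ 347.2°
Leg 5: φ1=0.6934315, φ2=0.6562543, Δφ=-0.0371773, Δλ=4.0489474 rad; a=sin²(Δφ/2)+cosφ1·cosφ2·sin²(Δλ/2)=0.4926177067; c=2·atan2(√a, √(1-a))=1.556031204; dist=6371·c=9913.475 ≈ 9913.5 km; running total=44167.9 km
Leg 5 bearing: y=sinΔλ·cosφ2=-0.62422214, x=cosφ1·sinφ2-sinφ1·cosφ2·cosΔλ=0.78110737; θ=atan2(y, x)=-38.6301° <0 so +360° → 321.3699° ≈ 321.4°
Leg 6: φ1=0.6562543, φ2=-0.5832210, Δφ=-1.2394752, Δλ=-3.4486310 rad; a=sin²(Δφ/2)+cosφ1·cosφ2·sin²(Δλ/2)=0.9832032643; c=2·atan2(√a, √(1-a))=2.881657040; dist=6371·c=18359.037 ≈ 18359.0 km; running total=62526.9 km
Leg 6 bearing: y=sinΔλ·cosφ2=0.25227498, x=cosφ1·sinφ2-sinφ1·cosφ2·cosΔλ=0.04915032; θ=atan2(y, x)=78.9753° ≈ 79.0°
Leg 7: φ1=-0.5832210, φ2=0.0238429, Δφ=0.6070639, Δλ=3.0441021 rad; a=sin²(Δφ/2)+cosφ1·cosφ2·sin²(Δλ/2)=0.9218114814; c=2·atan2(√a, √(1-a))=2.574791682; dist=6371·c=16403.998 ≈ 16404.0 km; running total=78930.9 km
Leg 7 bearing: y=sinΔλ·cosφ2=0.09730858, x=cosφ1·sinφ2-sinφ1·cosφ2·cosΔλ=-0.52804483; θ=atan2(y, x)=169.5586° ≈ 169.6°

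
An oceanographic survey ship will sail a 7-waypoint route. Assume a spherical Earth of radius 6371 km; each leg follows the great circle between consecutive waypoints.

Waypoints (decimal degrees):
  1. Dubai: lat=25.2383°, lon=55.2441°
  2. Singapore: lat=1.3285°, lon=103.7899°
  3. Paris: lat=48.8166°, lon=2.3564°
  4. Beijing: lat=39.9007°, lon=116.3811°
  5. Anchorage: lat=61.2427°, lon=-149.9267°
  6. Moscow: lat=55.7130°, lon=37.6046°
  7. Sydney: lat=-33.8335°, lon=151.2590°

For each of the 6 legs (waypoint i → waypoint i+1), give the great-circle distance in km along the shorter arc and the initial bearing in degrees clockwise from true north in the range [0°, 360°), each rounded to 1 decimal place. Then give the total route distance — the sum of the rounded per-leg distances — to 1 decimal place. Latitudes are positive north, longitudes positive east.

Leg 1: dist=5839.4 km, bearing=109.2°
Leg 2: dist=10729.3 km, bearing=319.5°
Leg 3: dist=8218.7 km, bearing=46.8°
Leg 4: dist=6384.1 km, bearing=34.7°
Leg 5: dist=6993.5 km, bearing=355.2°
Leg 6: dist=14496.9 km, bearing=92.9°
Total: 52661.9 km

Leg 1: φ1=0.4404914, φ2=0.0231867, Δφ=-0.4173047, Δλ=0.8472840 rad; a=sin²(Δφ/2)+cosφ1·cosφ2·sin²(Δλ/2)=0.1957246607; c=2·atan2(√a, √(1-a))=0.916563475; dist=6371·c=5839.426 ≈ 5839.4 km; running total=5839.4 km
Leg 1 bearing: y=sinΔλ·cosφ2=0.74928369, x=cosφ1·sinφ2-sinφ1·cosφ2·cosΔλ=-0.26122791; θ=atan2(y, x)=109.2204° ≈ 109.2°
Leg 2: φ1=0.0231867, φ2=0.8520104, Δφ=0.8288237, Δλ=-1.7703485 rad; a=sin²(Δφ/2)+cosφ1·cosφ2·sin²(Δλ/2)=0.5565225646; c=2·atan2(√a, √(1-a))=1.684083622; dist=6371·c=10729.297 ≈ 10729.3 km; running total=16568.7 km
Leg 2 bearing: y=sinΔλ·cosφ2=-0.64540436, x=cosφ1·sinφ2-sinφ1·cosφ2·cosΔλ=0.75542968; θ=atan2(y, x)=-40.5091° <0 so +360° → 319.4909° ≈ 319.5°
Leg 3: φ1=0.8520104, φ2=0.6963986, Δφ=-0.1556118, Δλ=1.9901064 rad; a=sin²(Δφ/2)+cosφ1·cosφ2·sin²(Δλ/2)=0.3614483526; c=2·atan2(√a, √(1-a))=1.290018297; dist=6371·c=8218.707 ≈ 8218.7 km; running total=24787.4 km
Leg 3 bearing: y=sinΔλ·cosφ2=0.70069850, x=cosφ1·sinφ2-sinφ1·cosφ2·cosΔλ=0.65744610; θ=atan2(y, x)=46.8241° ≈ 46.8°
Leg 4: φ1=0.6963986, φ2=1.0688868, Δφ=0.3724882, Δλ=-4.6479479 rad; a=sin²(Δφ/2)+cosφ1·cosφ2·sin²(Δλ/2)=0.2307112352; c=2·atan2(√a, √(1-a))=1.002048370; dist=6371·c=6384.050 ≈ 6384.1 km; running total=31171.5 km
Leg 4 bearing: y=sinΔλ·cosφ2=0.48010189, x=cosφ1·sinφ2-sinφ1·cosφ2·cosΔλ=0.69241347; θ=atan2(y, x)=34.7365° ≈ 34.7°
Leg 5: φ1=1.0688868, φ2=0.9723753, Δφ=-0.0965115, Δλ=3.2730386 rad; a=sin²(Δφ/2)+cosφ1·cosφ2·sin²(Δλ/2)=0.2721802725; c=2·atan2(√a, √(1-a))=1.097705889; dist=6371·c=6993.484 ≈ 6993.5 km; running total=38165.0 km
Leg 5 bearing: y=sinΔλ·cosφ2=-0.07383554, x=cosφ1·sinφ2-sinφ1·cosφ2·cosΔλ=0.88709695; θ=atan2(y, x)=-4.7579° <0 so +360° → 355.2421° ≈ 355.2°
Leg 6: φ1=0.9723753, φ2=-0.5905060, Δφ=-1.5628813, Δλ=1.9836435 rad; a=sin²(Δφ/2)+cosφ1·cosφ2·sin²(Δλ/2)=0.8238873162; c=2·atan2(√a, √(1-a))=2.275456049; dist=6371·c=14496.930 ≈ 14496.9 km; running total=52661.9 km
Leg 6 bearing: y=sinΔλ·cosφ2=0.76086892, x=cosφ1·sinφ2-sinφ1·cosφ2·cosΔλ=-0.03829501; θ=atan2(y, x)=92.8813° ≈ 92.9°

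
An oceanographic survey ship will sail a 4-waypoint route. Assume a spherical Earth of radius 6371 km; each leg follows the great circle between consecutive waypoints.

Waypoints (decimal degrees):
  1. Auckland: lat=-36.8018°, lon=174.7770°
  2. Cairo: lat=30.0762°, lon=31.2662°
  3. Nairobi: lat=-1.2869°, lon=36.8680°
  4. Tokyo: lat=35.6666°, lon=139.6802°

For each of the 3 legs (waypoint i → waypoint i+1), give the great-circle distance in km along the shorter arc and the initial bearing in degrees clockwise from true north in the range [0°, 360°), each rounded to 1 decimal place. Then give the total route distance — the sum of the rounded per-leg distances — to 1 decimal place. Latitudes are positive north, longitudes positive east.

Leg 1: dist=16569.5 km, bearing=268.3°
Leg 2: dist=3537.7 km, bearing=169.3°
Leg 3: dist=11246.3 km, bearing=53.8°
Total: 31353.5 km

Leg 1: φ1=-0.6423126, φ2=0.5249287, Δφ=1.1672413, Δλ=-2.5047360 rad; a=sin²(Δφ/2)+cosφ1·cosφ2·sin²(Δλ/2)=0.9286438335; c=2·atan2(√a, √(1-a))=2.600774335; dist=6371·c=16569.533 ≈ 16569.5 km; running total=16569.5 km
Leg 1 bearing: y=sinΔλ·cosφ2=-0.51460452, x=cosφ1·sinφ2-sinφ1·cosφ2·cosΔλ=-0.01549344; θ=atan2(y, x)=-91.7245° <0 so +360° → 268.2755° ≈ 268.3°
Leg 2: φ1=0.5249287, φ2=-0.0224606, Δφ=-0.5473894, Δλ=0.0977699 rad; a=sin²(Δφ/2)+cosφ1·cosφ2·sin²(Δλ/2)=0.0751227311; c=2·atan2(√a, √(1-a))=0.555276823; dist=6371·c=3537.669 ≈ 3537.7 km; running total=20107.2 km
Leg 2 bearing: y=sinΔλ·cosφ2=0.09758954, x=cosφ1·sinφ2-sinφ1·cosφ2·cosΔλ=-0.51806709; θ=atan2(y, x)=169.3321° ≈ 169.3°
Leg 3: φ1=-0.0224606, φ2=0.6224996, Δφ=0.6449602, Δλ=1.7944114 rad; a=sin²(Δφ/2)+cosφ1·cosφ2·sin²(Δλ/2)=0.5966047189; c=2·atan2(√a, √(1-a))=1.765228499; dist=6371·c=11246.271 ≈ 11246.3 km; running total=31353.5 km
Leg 3 bearing: y=sinΔλ·cosφ2=0.79219596, x=cosφ1·sinφ2-sinφ1·cosφ2·cosΔλ=0.57887448; θ=atan2(y, x)=53.8436° ≈ 53.8°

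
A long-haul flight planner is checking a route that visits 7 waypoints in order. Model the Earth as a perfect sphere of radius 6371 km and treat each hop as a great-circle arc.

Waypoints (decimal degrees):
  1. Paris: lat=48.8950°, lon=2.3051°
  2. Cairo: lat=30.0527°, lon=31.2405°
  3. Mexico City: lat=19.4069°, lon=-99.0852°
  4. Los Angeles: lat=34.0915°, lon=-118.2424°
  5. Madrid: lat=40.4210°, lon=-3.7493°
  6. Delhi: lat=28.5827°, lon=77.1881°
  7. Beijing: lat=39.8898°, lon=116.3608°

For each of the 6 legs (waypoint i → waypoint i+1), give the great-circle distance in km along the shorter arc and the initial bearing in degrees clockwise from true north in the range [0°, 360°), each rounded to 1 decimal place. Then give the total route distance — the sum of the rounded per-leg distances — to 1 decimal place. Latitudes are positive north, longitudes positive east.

Leg 1: dist=3214.7 km, bearing=120.0°
Leg 2: dist=12366.8 km, bearing=309.5°
Leg 3: dist=2498.5 km, bearing=314.7°
Leg 4: dist=9356.2 km, bearing=44.1°
Leg 5: dist=7277.5 km, bearing=72.4°
Leg 6: dist=3779.3 km, bearing=60.1°
Total: 38493.0 km

Leg 1: φ1=0.8533787, φ2=0.5245186, Δφ=-0.3288602, Δλ=0.5050180 rad; a=sin²(Δφ/2)+cosφ1·cosφ2·sin²(Δλ/2)=0.0623134201; c=2·atan2(√a, √(1-a))=0.504589177; dist=6371·c=3214.738 ≈ 3214.7 km; running total=3214.7 km
Leg 1 bearing: y=sinΔλ·cosφ2=0.41878049, x=cosφ1·sinφ2-sinφ1·cosφ2·cosΔλ=-0.24154654; θ=atan2(y, x)=119.9757° ≈ 120.0°
Leg 2: φ1=0.5245186, φ2=0.3387143, Δφ=-0.1858043, Δλ=-2.2746126 rad; a=sin²(Δφ/2)+cosφ1·cosφ2·sin²(Δλ/2)=0.6809536995; c=2·atan2(√a, √(1-a))=1.941109505; dist=6371·c=12366.809 ≈ 12366.8 km; running total=15581.5 km
Leg 2 bearing: y=sinΔλ·cosφ2=-0.71906183, x=cosφ1·sinφ2-sinφ1·cosφ2·cosΔλ=0.59327322; θ=atan2(y, x)=-50.4751° <0 so +360° → 309.5249° ≈ 309.5°
Leg 3: φ1=0.3387143, φ2=0.5950089, Δφ=0.2562946, Δλ=-0.3343562 rad; a=sin²(Δφ/2)+cosφ1·cosφ2·sin²(Δλ/2)=0.0379597452; c=2·atan2(√a, √(1-a))=0.392173570; dist=6371·c=2498.538 ≈ 2498.5 km; running total=18080.0 km
Leg 3 bearing: y=sinΔλ·cosφ2=-0.27176449, x=cosφ1·sinφ2-sinφ1·cosφ2·cosΔλ=0.26873644; θ=atan2(y, x)=-45.3210° <0 so +360° → 314.6790° ≈ 314.7°
Leg 4: φ1=0.5950089, φ2=0.7054795, Δφ=0.1104706, Δλ=1.9982816 rad; a=sin²(Δφ/2)+cosφ1·cosφ2·sin²(Δλ/2)=0.4489714507; c=2·atan2(√a, √(1-a))=1.468561227; dist=6371·c=9356.204 ≈ 9356.2 km; running total=27436.2 km
Leg 4 bearing: y=sinΔλ·cosφ2=0.69279217, x=cosφ1·sinφ2-sinφ1·cosφ2·cosΔλ=0.71387909; θ=atan2(y, x)=44.1412° ≈ 44.1°
Leg 5: φ1=0.7054795, φ2=0.4988622, Δφ=-0.2066173, Δλ=1.4126241 rad; a=sin²(Δφ/2)+cosφ1·cosφ2·sin²(Δλ/2)=0.2922439094; c=2·atan2(√a, √(1-a))=1.142290505; dist=6371·c=7277.533 ≈ 7277.5 km; running total=34713.7 km
Leg 5 bearing: y=sinΔλ·cosφ2=0.86716566, x=cosφ1·sinφ2-sinφ1·cosφ2·cosΔλ=0.27454206; θ=atan2(y, x)=72.4324° ≈ 72.4°
Leg 6: φ1=0.4988622, φ2=0.6962083, Δφ=0.1973461, Δλ=0.6836926 rad; a=sin²(Δφ/2)+cosφ1·cosφ2·sin²(Δλ/2)=0.0854211136; c=2·atan2(√a, √(1-a))=0.593196958; dist=6371·c=3779.258 ≈ 3779.3 km; running total=38493.0 km
Leg 6 bearing: y=sinΔλ·cosφ2=0.48465966, x=cosφ1·sinφ2-sinφ1·cosφ2·cosΔλ=0.27857208; θ=atan2(y, x)=60.1106° ≈ 60.1°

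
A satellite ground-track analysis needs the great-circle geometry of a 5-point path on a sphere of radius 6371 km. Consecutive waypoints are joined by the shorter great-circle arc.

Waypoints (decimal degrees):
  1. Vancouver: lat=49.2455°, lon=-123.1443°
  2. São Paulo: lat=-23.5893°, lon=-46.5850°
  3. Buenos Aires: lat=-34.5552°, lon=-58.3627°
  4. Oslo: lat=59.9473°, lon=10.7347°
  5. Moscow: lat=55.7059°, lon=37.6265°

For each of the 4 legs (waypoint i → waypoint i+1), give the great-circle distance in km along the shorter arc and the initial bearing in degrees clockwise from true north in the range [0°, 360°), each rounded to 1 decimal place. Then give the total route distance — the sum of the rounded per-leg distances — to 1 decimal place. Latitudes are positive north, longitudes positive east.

Leg 1: dist=11057.6 km, bearing=115.4°
Leg 2: dist=1669.8 km, bearing=220.5°
Leg 3: dist=12243.5 km, bearing=29.9°
Leg 4: dist=1647.6 km, bearing=94.8°
Total: 26618.5 km

Leg 1: φ1=0.8594961, φ2=-0.4117110, Δφ=-1.2712071, Δλ=1.3362119 rad; a=sin²(Δφ/2)+cosφ1·cosφ2·sin²(Δλ/2)=0.5820397540; c=2·atan2(√a, √(1-a))=1.735621127; dist=6371·c=11057.642 ≈ 11057.6 km; running total=11057.6 km
Leg 1 bearing: y=sinΔλ·cosφ2=0.89133718, x=cosφ1·sinφ2-sinφ1·cosφ2·cosΔλ=-0.42260613; θ=atan2(y, x)=115.3668° ≈ 115.4°
Leg 2: φ1=-0.4117110, φ2=-0.6031020, Δφ=-0.1913911, Δλ=-0.2055596 rad; a=sin²(Δφ/2)+cosφ1·cosφ2·sin²(Δλ/2)=0.0170747278; c=2·atan2(√a, √(1-a))=0.262090097; dist=6371·c=1669.776 ≈ 1669.8 km; running total=12727.4 km
Leg 2 bearing: y=sinΔλ·cosφ2=-0.16810510, x=cosφ1·sinφ2-sinφ1·cosφ2·cosΔλ=-0.19716339; θ=atan2(y, x)=-139.5485° <0 so +360° → 220.4515° ≈ 220.5°
Leg 3: φ1=-0.6031020, φ2=1.0462778, Δφ=1.6493798, Δλ=1.2059771 rad; a=sin²(Δφ/2)+cosφ1·cosφ2·sin²(Δλ/2)=0.6718979474; c=2·atan2(√a, √(1-a))=1.921752544; dist=6371·c=12243.485 ≈ 12243.5 km; running total=24970.9 km
Leg 3 bearing: y=sinΔλ·cosφ2=0.46783808, x=cosφ1·sinφ2-sinφ1·cosφ2·cosΔλ=0.81420631; θ=atan2(y, x)=29.8814° ≈ 29.9°
Leg 4: φ1=1.0462778, φ2=0.9722514, Δφ=-0.0740264, Δλ=0.4693505 rad; a=sin²(Δφ/2)+cosφ1·cosφ2·sin²(Δλ/2)=0.0166259186; c=2·atan2(√a, √(1-a))=0.258603054; dist=6371·c=1647.560 ≈ 1647.6 km; running total=26618.5 km
Leg 4 bearing: y=sinΔλ·cosφ2=0.25484834, x=cosφ1·sinφ2-sinφ1·cosφ2·cosΔλ=-0.02122059; θ=atan2(y, x)=94.7599° ≈ 94.8°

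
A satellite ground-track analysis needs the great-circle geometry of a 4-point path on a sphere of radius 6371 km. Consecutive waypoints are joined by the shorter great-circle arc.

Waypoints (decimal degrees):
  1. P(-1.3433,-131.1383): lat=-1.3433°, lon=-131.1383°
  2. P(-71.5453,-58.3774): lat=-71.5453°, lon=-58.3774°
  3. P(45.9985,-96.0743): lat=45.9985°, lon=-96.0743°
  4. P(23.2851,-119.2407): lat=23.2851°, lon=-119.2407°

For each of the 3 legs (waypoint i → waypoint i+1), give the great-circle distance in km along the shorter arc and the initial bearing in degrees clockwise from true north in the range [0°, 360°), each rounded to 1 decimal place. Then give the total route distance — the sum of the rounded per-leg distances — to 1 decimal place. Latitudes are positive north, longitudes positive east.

Leg 1: dist=9266.7 km, bearing=162.3°
Leg 2: dist=13404.8 km, bearing=330.4°
Leg 3: dist=3272.0 km, bearing=227.4°
Total: 25943.5 km

Leg 1: φ1=-0.0234450, φ2=-1.2487010, Δφ=-1.2252560, Δλ=1.2699173 rad; a=sin²(Δφ/2)+cosφ1·cosφ2·sin²(Δλ/2)=0.4419871753; c=2·atan2(√a, √(1-a))=1.454508766; dist=6371·c=9266.675 ≈ 9266.7 km; running total=9266.7 km
Leg 1 bearing: y=sinΔλ·cosφ2=0.30233398, x=cosφ1·sinφ2-sinφ1·cosφ2·cosΔλ=-0.94611427; θ=atan2(y, x)=162.2785° ≈ 162.3°
Leg 2: φ1=-1.2487010, φ2=0.8028253, Δφ=2.0515263, Δλ=-0.6579350 rad; a=sin²(Δφ/2)+cosφ1·cosφ2·sin²(Δλ/2)=0.7541649672; c=2·atan2(√a, √(1-a))=2.104040689; dist=6371·c=13404.843 ≈ 13404.8 km; running total=22671.5 km
Leg 2 bearing: y=sinΔλ·cosφ2=-0.42478415, x=cosφ1·sinφ2-sinφ1·cosφ2·cosΔλ=0.74910553; θ=atan2(y, x)=-29.5556° <0 so +360° → 330.4444° ≈ 330.4°
Leg 3: φ1=0.8028253, φ2=0.4064017, Δφ=-0.3964236, Δλ=-0.4043300 rad; a=sin²(Δφ/2)+cosφ1·cosφ2·sin²(Δλ/2)=0.0645021146; c=2·atan2(√a, √(1-a))=0.513570786; dist=6371·c=3271.959 ≈ 3272.0 km; running total=25943.5 km
Leg 3 bearing: y=sinΔλ·cosφ2=-0.36135986, x=cosφ1·sinφ2-sinφ1·cosφ2·cosΔλ=-0.33284443; θ=atan2(y, x)=-132.6478° <0 so +360° → 227.3522° ≈ 227.4°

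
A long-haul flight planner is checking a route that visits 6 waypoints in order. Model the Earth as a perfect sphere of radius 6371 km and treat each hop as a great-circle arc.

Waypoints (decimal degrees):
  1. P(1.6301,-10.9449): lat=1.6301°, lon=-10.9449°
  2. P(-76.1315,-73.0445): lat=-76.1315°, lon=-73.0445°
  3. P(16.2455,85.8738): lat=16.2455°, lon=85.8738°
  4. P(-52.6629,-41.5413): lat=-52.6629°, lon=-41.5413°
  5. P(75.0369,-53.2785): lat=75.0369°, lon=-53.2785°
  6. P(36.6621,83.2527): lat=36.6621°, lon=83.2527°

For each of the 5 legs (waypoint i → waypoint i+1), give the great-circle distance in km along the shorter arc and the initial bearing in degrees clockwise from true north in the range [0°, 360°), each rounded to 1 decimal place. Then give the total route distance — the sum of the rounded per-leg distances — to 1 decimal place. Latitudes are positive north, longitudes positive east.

Leg 1: φ1=0.0284506, φ2=-1.3287453, Δφ=-1.3571960, Δλ=-1.0838425 rad; a=sin²(Δφ/2)+cosφ1·cosφ2·sin²(Δλ/2)=0.4577506477; c=2·atan2(√a, √(1-a))=1.486196744; dist=6371·c=9468.559 ≈ 9468.6 km; running total=9468.6 km
Leg 1 bearing: y=sinΔλ·cosφ2=-0.21183282, x=cosφ1·sinφ2-sinφ1·cosφ2·cosΔλ=-0.97364615; θ=atan2(y, x)=-167.7256° <0 so +360° → 192.2744° ≈ 192.3°
Leg 2: φ1=-1.3287453, φ2=0.2835375, Δφ=1.6122828, Δλ=2.7736476 rad; a=sin²(Δφ/2)+cosφ1·cosφ2·sin²(Δλ/2)=0.7431597911; c=2·atan2(√a, √(1-a))=2.078669059; dist=6371·c=13243.201 ≈ 13243.2 km; running total=22711.8 km
Leg 2 bearing: y=sinΔλ·cosφ2=0.34533669, x=cosφ1·sinφ2-sinφ1·cosφ2·cosΔλ=-0.80264303; θ=atan2(y, x)=156.7202° ≈ 156.7°
Leg 3: φ1=0.2835375, φ2=-0.9191410, Δφ=-1.2026785, Δλ=-2.2238130 rad; a=sin²(Δφ/2)+cosφ1·cosφ2·sin²(Δλ/2)=0.7881077917; c=2·atan2(√a, √(1-a))=2.184887017; dist=6371·c=13919.915 ≈ 13919.9 km; running total=36631.7 km
Leg 3 bearing: y=sinΔλ·cosφ2=-0.48171803, x=cosφ1·sinφ2-sinφ1·cosφ2·cosΔλ=-0.66024491; θ=atan2(y, x)=-143.8853° <0 so +360° → 216.1147° ≈ 216.1°
Leg 4: φ1=-0.9191410, φ2=1.3096410, Δφ=2.2287820, Δλ=-0.2048528 rad; a=sin²(Δφ/2)+cosφ1·cosφ2·sin²(Δλ/2)=0.8073992901; c=2·atan2(√a, √(1-a))=2.232926881; dist=6371·c=14225.977 ≈ 14226.0 km; running total=50857.7 km
Leg 4 bearing: y=sinΔλ·cosφ2=-0.05252320, x=cosφ1·sinφ2-sinφ1·cosφ2·cosΔλ=0.78693330; θ=atan2(y, x)=-3.8185° <0 so +360° → 356.1815° ≈ 356.2°
Leg 5: φ1=1.3096410, φ2=0.6398744, Δφ=-0.6697666, Δλ=2.3829190 rad; a=sin²(Δφ/2)+cosφ1·cosφ2·sin²(Δλ/2)=0.2867335784; c=2·atan2(√a, √(1-a))=1.130140379; dist=6371·c=7200.124 ≈ 7200.1 km; running total=58057.8 km
Leg 5 bearing: y=sinΔλ·cosφ2=0.55186099, x=cosφ1·sinφ2-sinφ1·cosφ2·cosΔλ=0.71660252; θ=atan2(y, x)=37.6001° ≈ 37.6°

Leg 1: dist=9468.6 km, bearing=192.3°
Leg 2: dist=13243.2 km, bearing=156.7°
Leg 3: dist=13919.9 km, bearing=216.1°
Leg 4: dist=14226.0 km, bearing=356.2°
Leg 5: dist=7200.1 km, bearing=37.6°
Total: 58057.8 km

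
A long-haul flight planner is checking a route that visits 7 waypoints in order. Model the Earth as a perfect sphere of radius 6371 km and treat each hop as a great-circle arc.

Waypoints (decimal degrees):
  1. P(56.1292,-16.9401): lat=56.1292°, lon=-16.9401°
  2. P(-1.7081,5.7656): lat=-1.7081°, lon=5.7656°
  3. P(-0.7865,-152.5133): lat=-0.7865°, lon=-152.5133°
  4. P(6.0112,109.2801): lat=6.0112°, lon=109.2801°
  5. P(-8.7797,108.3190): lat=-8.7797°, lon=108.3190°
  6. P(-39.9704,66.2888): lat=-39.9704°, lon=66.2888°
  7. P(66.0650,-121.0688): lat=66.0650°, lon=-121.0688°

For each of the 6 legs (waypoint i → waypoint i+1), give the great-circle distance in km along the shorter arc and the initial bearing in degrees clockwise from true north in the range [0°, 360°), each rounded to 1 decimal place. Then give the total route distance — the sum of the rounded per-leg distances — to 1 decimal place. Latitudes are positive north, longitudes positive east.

Leg 1: dist=6751.2 km, bearing=153.7°
Leg 2: dist=17584.2 km, bearing=263.6°
Leg 3: dist=10924.2 km, bearing=276.0°
Leg 4: dist=1648.1 km, bearing=183.7°
Leg 5: dist=5409.8 km, bearing=223.1°
Leg 6: dist=17076.6 km, bearing=6.7°
Total: 59394.1 km

Leg 1: φ1=0.9796393, φ2=-0.0298120, Δφ=-1.0094513, Δλ=0.3962892 rad; a=sin²(Δφ/2)+cosφ1·cosφ2·sin²(Δλ/2)=0.2554240756; c=2·atan2(√a, √(1-a))=1.059679268; dist=6371·c=6751.217 ≈ 6751.2 km; running total=6751.2 km
Leg 1 bearing: y=sinΔλ·cosφ2=0.38582630, x=cosφ1·sinφ2-sinφ1·cosφ2·cosΔλ=-0.78222026; θ=atan2(y, x)=153.7454° ≈ 153.7°
Leg 2: φ1=-0.0298120, φ2=-0.0137270, Δφ=0.0160850, Δλ=-2.7624879 rad; a=sin²(Δφ/2)+cosφ1·cosφ2·sin²(Δλ/2)=0.9640434544; c=2·atan2(√a, √(1-a))=2.760038129; dist=6371·c=17584.203 ≈ 17584.2 km; running total=24335.4 km
Leg 2 bearing: y=sinΔλ·cosφ2=-0.37005403, x=cosφ1·sinφ2-sinφ1·cosφ2·cosΔλ=-0.04140898; θ=atan2(y, x)=-96.3848° <0 so +360° → 263.6152° ≈ 263.6°
Leg 3: φ1=-0.0137270, φ2=0.1049152, Δφ=0.1186422, Δλ=4.5691568 rad; a=sin²(Δφ/2)+cosφ1·cosφ2·sin²(Δλ/2)=0.5716910897; c=2·atan2(√a, √(1-a))=1.714674393; dist=6371·c=10924.191 ≈ 10924.2 km; running total=35259.6 km
Leg 3 bearing: y=sinΔλ·cosφ2=-0.98431754, x=cosφ1·sinφ2-sinφ1·cosφ2·cosΔλ=0.10276440; θ=atan2(y, x)=-84.0398° <0 so +360° → 275.9602° ≈ 276.0°
Leg 4: φ1=0.1049152, φ2=-0.1532347, Δφ=-0.2581499, Δλ=-0.0167744 rad; a=sin²(Δφ/2)+cosφ1·cosφ2·sin²(Δλ/2)=0.0166371629; c=2·atan2(√a, √(1-a))=0.258690977; dist=6371·c=1648.120 ≈ 1648.1 km; running total=36907.7 km
Leg 4 bearing: y=sinΔλ·cosφ2=-0.01657703, x=cosφ1·sinφ2-sinφ1·cosφ2·cosΔλ=-0.25527764; θ=atan2(y, x)=-176.2846° <0 so +360° → 183.7154° ≈ 183.7°
Leg 5: φ1=-0.1532347, φ2=-0.6976151, Δφ=-0.5443804, Δλ=-0.7335654 rad; a=sin²(Δφ/2)+cosφ1·cosφ2·sin²(Δλ/2)=0.1696800310; c=2·atan2(√a, √(1-a))=0.849125433; dist=6371·c=5409.778 ≈ 5409.8 km; running total=42317.5 km
Leg 5 bearing: y=sinΔλ·cosφ2=-0.51310604, x=cosφ1·sinφ2-sinφ1·cosφ2·cosΔλ=-0.54797543; θ=atan2(y, x)=-136.8822° <0 so +360° → 223.1178° ≈ 223.1°
Leg 6: φ1=-0.6976151, φ2=1.1530518, Δφ=1.8506669, Δλ=-3.2700070 rad; a=sin²(Δφ/2)+cosφ1·cosφ2·sin²(Δλ/2)=0.9477544958; c=2·atan2(√a, √(1-a))=2.680369907; dist=6371·c=17076.637 ≈ 17076.6 km; running total=59394.1 km
Leg 6 bearing: y=sinΔλ·cosφ2=0.05195463, x=cosφ1·sinφ2-sinφ1·cosφ2·cosΔλ=0.44200041; θ=atan2(y, x)=6.7040° ≈ 6.7°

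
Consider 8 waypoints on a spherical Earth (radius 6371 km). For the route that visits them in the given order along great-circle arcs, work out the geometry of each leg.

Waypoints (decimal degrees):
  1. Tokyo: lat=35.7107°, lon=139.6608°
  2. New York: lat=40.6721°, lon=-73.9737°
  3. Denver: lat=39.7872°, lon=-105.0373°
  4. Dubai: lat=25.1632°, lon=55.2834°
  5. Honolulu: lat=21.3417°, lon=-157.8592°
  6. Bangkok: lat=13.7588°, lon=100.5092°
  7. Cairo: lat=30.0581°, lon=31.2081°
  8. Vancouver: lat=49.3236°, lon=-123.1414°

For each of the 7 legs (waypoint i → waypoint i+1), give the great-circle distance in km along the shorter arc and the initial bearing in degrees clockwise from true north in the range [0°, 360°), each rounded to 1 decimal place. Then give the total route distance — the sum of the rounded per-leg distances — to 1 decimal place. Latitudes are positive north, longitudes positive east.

Leg 1: φ1=0.6232693, φ2=0.7098621, Δφ=0.0865928, Δλ=-3.7286254 rad; a=sin²(Δφ/2)+cosφ1·cosφ2·sin²(Δλ/2)=0.5661671024; c=2·atan2(√a, √(1-a))=1.703519854; dist=6371·c=10853.125 ≈ 10853.1 km; running total=10853.1 km
Leg 1 bearing: y=sinΔλ·cosφ2=0.42010112, x=cosφ1·sinφ2-sinφ1·cosφ2·cosΔλ=0.89777653; θ=atan2(y, x)=25.0765° ≈ 25.1°
Leg 2: φ1=0.7098621, φ2=0.6944176, Δφ=-0.0154444, Δλ=-0.5421621 rad; a=sin²(Δφ/2)+cosφ1·cosφ2·sin²(Δλ/2)=0.0418488657; c=2·atan2(√a, √(1-a))=0.412048698; dist=6371·c=2625.162 ≈ 2625.2 km; running total=13478.3 km
Leg 2 bearing: y=sinΔλ·cosφ2=-0.39649981, x=cosφ1·sinφ2-sinφ1·cosφ2·cosΔλ=0.05637424; θ=atan2(y, x)=-81.9079° <0 so +360° → 278.0921° ≈ 278.1°
Leg 3: φ1=0.6944176, φ2=0.4391807, Δφ=-0.2552369, Δλ=2.7981241 rad; a=sin²(Δφ/2)+cosφ1·cosφ2·sin²(Δλ/2)=0.6913899612; c=2·atan2(√a, √(1-a))=1.963599851; dist=6371·c=12510.095 ≈ 12510.1 km; running total=25988.4 km
Leg 3 bearing: y=sinΔλ·cosφ2=0.30479715, x=cosφ1·sinφ2-sinφ1·cosφ2·cosΔλ=0.87211136; θ=atan2(y, x)=19.2642° ≈ 19.3°
Leg 4: φ1=0.4391807, φ2=0.3724829, Δφ=-0.0666978, Δλ=-3.7200401 rad; a=sin²(Δφ/2)+cosφ1·cosφ2·sin²(Δλ/2)=0.7755706589; c=2·atan2(√a, √(1-a))=2.154527759; dist=6371·c=13726.496 ≈ 13726.5 km; running total=39714.9 km
Leg 4 bearing: y=sinΔλ·cosφ2=0.50923390, x=cosφ1·sinφ2-sinφ1·cosφ2·cosΔλ=0.66100233; θ=atan2(y, x)=37.6105° ≈ 37.6°
Leg 5: φ1=0.3724829, φ2=0.2401364, Δφ=-0.1323466, Δλ=4.5093793 rad; a=sin²(Δφ/2)+cosφ1·cosφ2·sin²(Δλ/2)=0.5479243862; c=2·atan2(√a, √(1-a))=1.666792469; dist=6371·c=10619.135 ≈ 10619.1 km; running total=50334.0 km
Leg 5 bearing: y=sinΔλ·cosφ2=-0.95135902, x=cosφ1·sinφ2-sinφ1·cosφ2·cosΔλ=0.29279521; θ=atan2(y, x)=-72.8935° <0 so +360° → 287.1065° ≈ 287.1°
Leg 6: φ1=0.2401364, φ2=0.5246128, Δφ=0.2844765, Δλ=-1.2095324 rad; a=sin²(Δφ/2)+cosφ1·cosφ2·sin²(Δλ/2)=0.2918643425; c=2·atan2(√a, √(1-a))=1.141455754; dist=6371·c=7272.215 ≈ 7272.2 km; running total=57606.2 km
Leg 6 bearing: y=sinΔλ·cosφ2=-0.80964946, x=cosφ1·sinφ2-sinφ1·cosφ2·cosΔλ=0.41374622; θ=atan2(y, x)=-62.9321° <0 so +360° → 297.0679° ≈ 297.1°
Leg 7: φ1=0.5246128, φ2=0.8608592, Δφ=0.3362464, Δλ=-2.6939070 rad; a=sin²(Δφ/2)+cosφ1·cosφ2·sin²(Δλ/2)=0.5643353899; c=2·atan2(√a, √(1-a))=1.699824827; dist=6371·c=10829.584 ≈ 10829.6 km; running total=68435.8 km
Leg 7 bearing: y=sinΔλ·cosφ2=-0.28214545, x=cosφ1·sinφ2-sinφ1·cosφ2·cosΔλ=0.95070383; θ=atan2(y, x)=-16.5296° <0 so +360° → 343.4704° ≈ 343.5°

Leg 1: dist=10853.1 km, bearing=25.1°
Leg 2: dist=2625.2 km, bearing=278.1°
Leg 3: dist=12510.1 km, bearing=19.3°
Leg 4: dist=13726.5 km, bearing=37.6°
Leg 5: dist=10619.1 km, bearing=287.1°
Leg 6: dist=7272.2 km, bearing=297.1°
Leg 7: dist=10829.6 km, bearing=343.5°
Total: 68435.8 km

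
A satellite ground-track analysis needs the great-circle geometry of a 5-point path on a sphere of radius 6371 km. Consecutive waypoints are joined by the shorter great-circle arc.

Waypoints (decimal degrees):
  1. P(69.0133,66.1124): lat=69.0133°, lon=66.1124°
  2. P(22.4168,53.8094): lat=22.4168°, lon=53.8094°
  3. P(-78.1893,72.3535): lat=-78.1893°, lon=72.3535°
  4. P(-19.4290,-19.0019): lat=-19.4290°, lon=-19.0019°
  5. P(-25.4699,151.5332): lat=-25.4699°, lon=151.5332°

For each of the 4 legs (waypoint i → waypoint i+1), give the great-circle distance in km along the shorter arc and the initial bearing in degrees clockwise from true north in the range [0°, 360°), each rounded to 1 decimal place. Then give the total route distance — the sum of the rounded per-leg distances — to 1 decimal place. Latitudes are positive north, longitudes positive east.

Leg 1: φ1=1.2045093, φ2=0.3912470, Δφ=-0.8132623, Δλ=-0.2147279 rad; a=sin²(Δφ/2)+cosφ1·cosφ2·sin²(Δλ/2)=0.1602358590; c=2·atan2(√a, √(1-a))=0.823676859; dist=6371·c=5247.645 ≈ 5247.6 km; running total=5247.6 km
Leg 1 bearing: y=sinΔλ·cosφ2=-0.19697988, x=cosφ1·sinφ2-sinφ1·cosφ2·cosΔλ=-0.70671086; θ=atan2(y, x)=-164.4254° <0 so +360° → 195.5746° ≈ 195.6°
Leg 2: φ1=0.3912470, φ2=-1.3646607, Δφ=-1.7559077, Δλ=0.3236556 rad; a=sin²(Δφ/2)+cosφ1·cosφ2·sin²(Δλ/2)=0.5969400268; c=2·atan2(√a, √(1-a))=1.765912040; dist=6371·c=11250.626 ≈ 11250.6 km; running total=16498.2 km
Leg 2 bearing: y=sinΔλ·cosφ2=0.06509493, x=cosφ1·sinφ2-sinφ1·cosφ2·cosΔλ=-0.97886321; θ=atan2(y, x)=176.1954° ≈ 176.2°
Leg 3: φ1=-1.3646607, φ2=-0.3391000, Δφ=1.0255607, Δλ=-1.5944525 rad; a=sin²(Δφ/2)+cosφ1·cosφ2·sin²(Δλ/2)=0.3394847511; c=2·atan2(√a, √(1-a))=1.243978948; dist=6371·c=7925.390 ≈ 7925.4 km; running total=24423.6 km
Leg 3 bearing: y=sinΔλ·cosφ2=-0.94279055, x=cosφ1·sinφ2-sinφ1·cosφ2·cosΔλ=-0.08991880; θ=atan2(y, x)=-95.4481° <0 so +360° → 264.5519° ≈ 264.6°
Leg 4: φ1=-0.3391000, φ2=-0.4445336, Δφ=-0.1054336, Δλ=2.9763990 rad; a=sin²(Δφ/2)+cosφ1·cosφ2·sin²(Δλ/2)=0.8483814375; c=2·atan2(√a, √(1-a))=2.341670952; dist=6371·c=14918.786 ≈ 14918.8 km; running total=39342.4 km
Leg 4 bearing: y=sinΔλ·cosφ2=0.14846133, x=cosφ1·sinφ2-sinφ1·cosφ2·cosΔλ=-0.70176971; θ=atan2(y, x)=168.0550° ≈ 168.1°

Leg 1: dist=5247.6 km, bearing=195.6°
Leg 2: dist=11250.6 km, bearing=176.2°
Leg 3: dist=7925.4 km, bearing=264.6°
Leg 4: dist=14918.8 km, bearing=168.1°
Total: 39342.4 km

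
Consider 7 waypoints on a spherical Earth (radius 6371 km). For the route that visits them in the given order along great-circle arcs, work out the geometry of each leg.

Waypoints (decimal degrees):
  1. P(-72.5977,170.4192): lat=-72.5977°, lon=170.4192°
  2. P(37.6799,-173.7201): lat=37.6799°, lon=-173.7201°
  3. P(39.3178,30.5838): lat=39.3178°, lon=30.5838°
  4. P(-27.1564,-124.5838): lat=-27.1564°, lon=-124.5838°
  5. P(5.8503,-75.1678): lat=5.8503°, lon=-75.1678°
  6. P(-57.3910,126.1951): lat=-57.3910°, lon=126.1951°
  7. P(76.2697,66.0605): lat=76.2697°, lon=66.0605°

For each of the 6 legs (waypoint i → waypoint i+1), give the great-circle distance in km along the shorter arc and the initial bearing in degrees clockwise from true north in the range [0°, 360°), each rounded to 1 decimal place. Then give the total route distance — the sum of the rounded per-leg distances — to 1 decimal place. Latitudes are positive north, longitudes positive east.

Leg 1: dist=12323.6 km, bearing=13.4°
Leg 2: dist=11100.6 km, bearing=341.1°
Leg 3: dist=17352.2 km, bearing=293.0°
Leg 4: dist=6453.9 km, bearing=62.9°
Leg 5: dist=13989.6 km, bearing=194.0°
Leg 6: dist=15455.0 km, bearing=341.7°
Total: 76674.9 km

Leg 1: φ1=-1.2670689, φ2=0.6576383, Δφ=1.9247072, Δλ=-6.0063639 rad; a=sin²(Δφ/2)+cosφ1·cosφ2·sin²(Δλ/2)=0.6777902291; c=2·atan2(√a, √(1-a))=1.934331367; dist=6371·c=12323.625 ≈ 12323.6 km; running total=12323.6 km
Leg 1 bearing: y=sinΔλ·cosφ2=0.21629960, x=cosφ1·sinφ2-sinφ1·cosφ2·cosΔλ=0.90927280; θ=atan2(y, x)=13.3809° ≈ 13.4°
Leg 2: φ1=0.6576383, φ2=0.6862251, Δφ=0.0285867, Δλ=3.5657757 rad; a=sin²(Δφ/2)+cosφ1·cosφ2·sin²(Δλ/2)=0.5853630287; c=2·atan2(√a, √(1-a))=1.742362825; dist=6371·c=11100.594 ≈ 11100.6 km; running total=23424.2 km
Leg 2 bearing: y=sinΔλ·cosφ2=-0.31841336, x=cosφ1·sinφ2-sinφ1·cosφ2·cosΔλ=0.93245136; θ=atan2(y, x)=-18.8540° <0 so +360° → 341.1460° ≈ 341.1°
Leg 3: φ1=0.6862251, φ2=-0.4739686, Δφ=-1.1601937, Δλ=-2.7081855 rad; a=sin²(Δφ/2)+cosφ1·cosφ2·sin²(Δλ/2)=0.9569561853; c=2·atan2(√a, √(1-a))=2.723616639; dist=6371·c=17352.162 ≈ 17352.2 km; running total=40776.4 km
Leg 3 bearing: y=sinΔλ·cosφ2=-0.37367003, x=cosφ1·sinφ2-sinφ1·cosφ2·cosΔλ=0.15853986; θ=atan2(y, x)=-67.0096° <0 so +360° → 292.9904° ≈ 293.0°
Leg 4: φ1=-0.4739686, φ2=0.1021070, Δφ=0.5760756, Δλ=0.8624719 rad; a=sin²(Δφ/2)+cosφ1·cosφ2·sin²(Δλ/2)=0.2353454689; c=2·atan2(√a, √(1-a))=1.013010342; dist=6371·c=6453.889 ≈ 6453.9 km; running total=47230.3 km
Leg 4 bearing: y=sinΔλ·cosφ2=0.75549748, x=cosφ1·sinφ2-sinφ1·cosφ2·cosΔλ=0.38607703; θ=atan2(y, x)=62.9319° ≈ 62.9°
Leg 5: φ1=0.1021070, φ2=-1.0016619, Δφ=-1.1037689, Δλ=3.5144456 rad; a=sin²(Δφ/2)+cosφ1·cosφ2·sin²(Δλ/2)=0.7925621944; c=2·atan2(√a, √(1-a))=2.195829764; dist=6371·c=13989.631 ≈ 13989.6 km; running total=61219.9 km
Leg 5 bearing: y=sinΔλ·cosφ2=-0.19630830, x=cosφ1·sinφ2-sinφ1·cosφ2·cosΔλ=-0.78682431; θ=atan2(y, x)=-165.9910° <0 so +360° → 194.0090° ≈ 194.0°
Leg 6: φ1=-1.0016619, φ2=1.3311574, Δφ=2.3328193, Δλ=-1.0495468 rad; a=sin²(Δφ/2)+cosφ1·cosφ2·sin²(Δλ/2)=0.8773007999; c=2·atan2(√a, √(1-a))=2.425843086; dist=6371·c=15455.046 ≈ 15455.0 km; running total=76674.9 km
Leg 6 bearing: y=sinΔλ·cosφ2=-0.20583100, x=cosφ1·sinφ2-sinφ1·cosφ2·cosΔλ=0.62306502; θ=atan2(y, x)=-18.2811° <0 so +360° → 341.7189° ≈ 341.7°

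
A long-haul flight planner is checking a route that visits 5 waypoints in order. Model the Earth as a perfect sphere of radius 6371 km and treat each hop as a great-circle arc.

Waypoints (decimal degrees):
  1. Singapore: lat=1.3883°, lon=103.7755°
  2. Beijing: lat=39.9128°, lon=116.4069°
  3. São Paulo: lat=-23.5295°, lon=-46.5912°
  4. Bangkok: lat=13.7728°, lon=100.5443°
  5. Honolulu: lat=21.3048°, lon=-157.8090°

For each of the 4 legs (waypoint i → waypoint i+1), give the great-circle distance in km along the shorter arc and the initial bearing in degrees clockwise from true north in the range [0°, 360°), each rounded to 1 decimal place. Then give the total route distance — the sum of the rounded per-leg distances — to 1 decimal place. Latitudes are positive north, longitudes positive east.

Leg 1: dist=4470.2 km, bearing=15.1°
Leg 2: dist=17594.0 km, bearing=313.7°
Leg 3: dist=16396.8 km, bearing=101.5°
Leg 4: dist=10621.2 km, bearing=66.5°
Total: 49082.2 km

Leg 1: φ1=0.0242304, φ2=0.6966098, Δφ=0.6723794, Δλ=0.2204595 rad; a=sin²(Δφ/2)+cosφ1·cosφ2·sin²(Δλ/2)=0.1181084176; c=2·atan2(√a, √(1-a))=0.701642289; dist=6371·c=4470.163 ≈ 4470.2 km; running total=4470.2 km
Leg 1 bearing: y=sinΔλ·cosφ2=0.16773083, x=cosφ1·sinφ2-sinφ1·cosφ2·cosΔλ=0.62329900; θ=atan2(y, x)=15.0616° ≈ 15.1°
Leg 2: φ1=0.6966098, φ2=-0.4106672, Δφ=-1.1072770, Δλ=-2.8448535 rad; a=sin²(Δφ/2)+cosφ1·cosφ2·sin²(Δλ/2)=0.9643304184; c=2·atan2(√a, √(1-a))=2.761582412; dist=6371·c=17594.042 ≈ 17594.0 km; running total=22064.2 km
Leg 2 bearing: y=sinΔλ·cosφ2=-0.26809143, x=cosφ1·sinφ2-sinφ1·cosφ2·cosΔλ=0.25635139; θ=atan2(y, x)=-46.2824° <0 so +360° → 313.7176° ≈ 313.7°
Leg 3: φ1=-0.4106672, φ2=0.2403807, Δφ=0.6510480, Δλ=2.5679989 rad; a=sin²(Δφ/2)+cosφ1·cosφ2·sin²(Δλ/2)=0.9215092288; c=2·atan2(√a, √(1-a))=2.573666834; dist=6371·c=16396.831 ≈ 16396.8 km; running total=38461.0 km
Leg 3 bearing: y=sinΔλ·cosφ2=0.52705141, x=cosφ1·sinφ2-sinφ1·cosφ2·cosΔλ=-0.10740898; θ=atan2(y, x)=101.5187° ≈ 101.5°
Leg 4: φ1=0.2403807, φ2=0.3718389, Δφ=0.1314582, Δλ=-4.5091157 rad; a=sin²(Δφ/2)+cosφ1·cosφ2·sin²(Δλ/2)=0.5480868708; c=2·atan2(√a, √(1-a))=1.667118947; dist=6371·c=10621.215 ≈ 10621.2 km; running total=49082.2 km
Leg 4 bearing: y=sinΔλ·cosφ2=0.91247886, x=cosφ1·sinφ2-sinφ1·cosφ2·cosΔλ=0.39765933; θ=atan2(y, x)=66.4524° ≈ 66.5°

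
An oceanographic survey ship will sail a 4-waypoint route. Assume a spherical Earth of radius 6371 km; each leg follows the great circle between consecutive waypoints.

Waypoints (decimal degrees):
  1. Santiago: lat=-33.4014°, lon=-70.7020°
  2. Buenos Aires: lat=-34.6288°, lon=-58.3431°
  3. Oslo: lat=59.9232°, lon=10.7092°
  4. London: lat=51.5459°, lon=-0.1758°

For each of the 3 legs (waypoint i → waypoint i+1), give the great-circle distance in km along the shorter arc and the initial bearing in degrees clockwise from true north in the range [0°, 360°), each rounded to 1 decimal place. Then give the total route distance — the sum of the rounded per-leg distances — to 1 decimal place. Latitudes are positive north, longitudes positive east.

Leg 1: dist=1146.5 km, bearing=100.3°
Leg 2: dist=12247.0 km, bearing=29.9°
Leg 3: dist=1151.1 km, bearing=220.8°
Total: 14544.6 km

Leg 1: φ1=-0.5829644, φ2=-0.6043866, Δφ=-0.0214222, Δλ=0.2157035 rad; a=sin²(Δφ/2)+cosφ1·cosφ2·sin²(Δλ/2)=0.0080743236; c=2·atan2(√a, √(1-a))=0.179957209; dist=6371·c=1146.507 ≈ 1146.5 km; running total=1146.5 km
Leg 1 bearing: y=sinΔλ·cosφ2=0.17611861, x=cosφ1·sinφ2-sinφ1·cosφ2·cosΔλ=-0.03191787; θ=atan2(y, x)=100.2722° ≈ 100.3°
Leg 2: φ1=-0.6043866, φ2=1.0458571, Δφ=1.6502437, Δλ=1.2051900 rad; a=sin²(Δφ/2)+cosφ1·cosφ2·sin²(Δλ/2)=0.6721558492; c=2·atan2(√a, √(1-a))=1.922301885; dist=6371·c=12246.985 ≈ 12247.0 km; running total=13393.5 km
Leg 2 bearing: y=sinΔλ·cosφ2=0.46803727, x=cosφ1·sinφ2-sinφ1·cosφ2·cosΔλ=0.81387380; θ=atan2(y, x)=29.9021° ≈ 29.9°
Leg 3: φ1=1.0458571, φ2=0.8996457, Δφ=-0.1462115, Δλ=-0.1899791 rad; a=sin²(Δφ/2)+cosφ1·cosφ2·sin²(Δλ/2)=0.0081386470; c=2·atan2(√a, √(1-a))=0.180674542; dist=6371·c=1151.078 ≈ 1151.1 km; running total=14544.6 km
Leg 3 bearing: y=sinΔλ·cosφ2=-0.11743621, x=cosφ1·sinφ2-sinφ1·cosφ2·cosΔλ=-0.13600873; θ=atan2(y, x)=-139.1912° <0 so +360° → 220.8088° ≈ 220.8°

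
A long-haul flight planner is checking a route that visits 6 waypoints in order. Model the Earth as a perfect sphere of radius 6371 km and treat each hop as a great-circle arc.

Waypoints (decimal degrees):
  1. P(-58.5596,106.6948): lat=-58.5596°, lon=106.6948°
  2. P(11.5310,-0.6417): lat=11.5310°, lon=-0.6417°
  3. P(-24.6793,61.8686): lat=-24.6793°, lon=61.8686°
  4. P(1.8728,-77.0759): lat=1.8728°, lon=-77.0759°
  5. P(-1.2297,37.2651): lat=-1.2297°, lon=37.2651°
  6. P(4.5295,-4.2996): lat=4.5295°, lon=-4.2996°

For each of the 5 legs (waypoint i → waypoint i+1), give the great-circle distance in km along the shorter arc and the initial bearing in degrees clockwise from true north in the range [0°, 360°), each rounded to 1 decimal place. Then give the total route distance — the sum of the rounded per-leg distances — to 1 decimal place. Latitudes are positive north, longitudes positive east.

Leg 1: dist=12101.9 km, bearing=261.2°
Leg 2: dist=7881.8 km, bearing=121.4°
Leg 3: dist=14934.0 km, bearing=246.5°
Leg 4: dist=12716.8 km, bearing=90.5°
Leg 5: dist=4662.0 km, bearing=278.2°
Total: 52296.5 km

Leg 1: φ1=-1.0220578, φ2=0.2012539, Δφ=1.2233117, Δλ=-1.8733753 rad; a=sin²(Δφ/2)+cosφ1·cosφ2·sin²(Δλ/2)=0.6614219587; c=2·atan2(√a, √(1-a))=1.899529099; dist=6371·c=12101.900 ≈ 12101.9 km; running total=12101.9 km
Leg 1 bearing: y=sinΔλ·cosφ2=-0.93530476, x=cosφ1·sinφ2-sinφ1·cosφ2·cosΔλ=-0.14483373; θ=atan2(y, x)=-98.8024° <0 so +360° → 261.1976° ≈ 261.2°
Leg 2: φ1=0.2012539, φ2=-0.4307350, Δφ=-0.6319890, Δλ=1.0910106 rad; a=sin²(Δφ/2)+cosφ1·cosφ2·sin²(Δλ/2)=0.3362517338; c=2·atan2(√a, √(1-a))=1.237143559; dist=6371·c=7881.842 ≈ 7881.8 km; running total=19983.7 km
Leg 2 bearing: y=sinΔλ·cosφ2=0.80606587, x=cosφ1·sinφ2-sinφ1·cosφ2·cosΔλ=-0.49295420; θ=atan2(y, x)=121.4481° ≈ 121.4°
Leg 3: φ1=-0.4307350, φ2=0.0326865, Δφ=0.4634216, Δλ=-2.4250390 rad; a=sin²(Δφ/2)+cosφ1·cosφ2·sin²(Δλ/2)=0.8492377038; c=2·atan2(√a, √(1-a))=2.344061194; dist=6371·c=14934.014 ≈ 14934.0 km; running total=34917.7 km
Leg 3 bearing: y=sinΔλ·cosφ2=-0.65643895, x=cosφ1·sinφ2-sinφ1·cosφ2·cosΔλ=-0.28499125; θ=atan2(y, x)=-113.4679° <0 so +360° → 246.5321° ≈ 246.5°
Leg 4: φ1=0.0326865, φ2=-0.0214623, Δφ=-0.0541488, Δλ=1.9956269 rad; a=sin²(Δφ/2)+cosφ1·cosφ2·sin²(Δλ/2)=0.7062763770; c=2·atan2(√a, √(1-a))=1.996050965; dist=6371·c=12716.841 ≈ 12716.8 km; running total=47634.5 km
Leg 4 bearing: y=sinΔλ·cosφ2=0.91089874, x=cosφ1·sinφ2-sinφ1·cosφ2·cosΔλ=-0.00798241; θ=atan2(y, x)=90.5021° ≈ 90.5°
Leg 5: φ1=-0.0214623, φ2=0.0790547, Δφ=0.1005170, Δλ=-0.7254409 rad; a=sin²(Δφ/2)+cosφ1·cosφ2·sin²(Δλ/2)=0.1279981902; c=2·atan2(√a, √(1-a))=0.731753922; dist=6371·c=4662.004 ≈ 4662.0 km; running total=52296.5 km
Leg 5 bearing: y=sinΔλ·cosφ2=-0.66139324, x=cosφ1·sinφ2-sinφ1·cosφ2·cosΔλ=0.09496105; θ=atan2(y, x)=-81.8295° <0 so +360° → 278.1705° ≈ 278.2°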